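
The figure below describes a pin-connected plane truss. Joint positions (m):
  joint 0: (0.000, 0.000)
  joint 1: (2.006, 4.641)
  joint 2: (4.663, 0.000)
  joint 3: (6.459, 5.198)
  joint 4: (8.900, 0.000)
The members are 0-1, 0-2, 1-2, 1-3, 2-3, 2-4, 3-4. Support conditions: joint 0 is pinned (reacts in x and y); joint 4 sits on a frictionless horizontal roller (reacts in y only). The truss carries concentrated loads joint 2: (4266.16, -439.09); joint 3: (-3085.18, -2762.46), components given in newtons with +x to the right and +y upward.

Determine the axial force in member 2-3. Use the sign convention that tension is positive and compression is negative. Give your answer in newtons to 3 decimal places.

N=5 nodes, M=7 members, R=3 reactions → 2N=10, M+R=10
member 0 (0-1): L=5.0560, (cx,cy)=(0.3968,0.9179)
member 1 (0-2): L=4.6630, (cx,cy)=(1.0000,0.0000)
member 2 (1-2): L=5.3478, (cx,cy)=(0.4968,-0.8678)
member 3 (1-3): L=4.4877, (cx,cy)=(0.9923,0.1241)
member 4 (2-3): L=5.4995, (cx,cy)=(0.3266,0.9452)
member 5 (2-4): L=4.2370, (cx,cy)=(1.0000,0.0000)
member 6 (3-4): L=5.7426, (cx,cy)=(0.4251,-0.9052)
solve A·x = −loads:
  F[0-1] = -3016.1337 N (compression)
  F[0-2] = +2377.6553 N (tension)
  F[1-2] = +2816.0533 N (tension)
  F[1-3] = -2616.0416 N (compression)
  F[2-3] = -2121.0894 N (compression)
  F[2-4] = +203.3247 N (tension)
  F[3-4] = -478.3353 N (compression)
  Rx@0 = -1180.9800 N
  Ry@0 = +2768.5792 N
  Ry@4 = +432.9708 N

-2121.089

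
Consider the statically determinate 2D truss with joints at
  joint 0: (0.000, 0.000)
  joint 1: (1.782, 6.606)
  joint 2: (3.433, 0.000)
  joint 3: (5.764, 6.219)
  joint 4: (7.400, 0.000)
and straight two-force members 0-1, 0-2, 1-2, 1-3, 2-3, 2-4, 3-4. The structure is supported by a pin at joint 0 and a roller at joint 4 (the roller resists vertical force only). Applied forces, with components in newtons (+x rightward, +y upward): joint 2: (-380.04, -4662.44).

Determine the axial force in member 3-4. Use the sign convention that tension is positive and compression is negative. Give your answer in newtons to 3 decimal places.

N=5 nodes, M=7 members, R=3 reactions → 2N=10, M+R=10
member 0 (0-1): L=6.8421, (cx,cy)=(0.2604,0.9655)
member 1 (0-2): L=3.4330, (cx,cy)=(1.0000,0.0000)
member 2 (1-2): L=6.8092, (cx,cy)=(0.2425,-0.9702)
member 3 (1-3): L=4.0008, (cx,cy)=(0.9953,-0.0967)
member 4 (2-3): L=6.6415, (cx,cy)=(0.3510,0.9364)
member 5 (2-4): L=3.9670, (cx,cy)=(1.0000,0.0000)
member 6 (3-4): L=6.4306, (cx,cy)=(0.2544,-0.9671)
solve A·x = −loads:
  F[0-1] = -2588.7885 N (compression)
  F[0-2] = +294.1974 N (tension)
  F[1-2] = +2709.6836 N (tension)
  F[1-3] = -1337.5173 N (compression)
  F[2-3] = +2171.7715 N (tension)
  F[2-4] = +569.0076 N (tension)
  F[3-4] = -2236.5852 N (compression)
  Rx@0 = +380.0400 N
  Ry@0 = +2499.4459 N
  Ry@4 = +2162.9941 N

-2236.585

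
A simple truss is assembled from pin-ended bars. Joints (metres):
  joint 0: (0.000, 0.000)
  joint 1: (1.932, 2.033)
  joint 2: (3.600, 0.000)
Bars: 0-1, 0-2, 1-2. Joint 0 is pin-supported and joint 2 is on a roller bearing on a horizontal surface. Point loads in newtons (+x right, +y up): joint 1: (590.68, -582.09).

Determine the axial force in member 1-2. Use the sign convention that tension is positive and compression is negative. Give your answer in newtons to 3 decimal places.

N=3 nodes, M=3 members, R=3 reactions → 2N=6, M+R=6
member 0 (0-1): L=2.8046, (cx,cy)=(0.6889,0.7249)
member 1 (0-2): L=3.6000, (cx,cy)=(1.0000,0.0000)
member 2 (1-2): L=2.6297, (cx,cy)=(0.6343,-0.7731)
solve A·x = −loads:
  F[0-1] = +88.1085 N (tension)
  F[0-2] = +529.9846 N (tension)
  F[1-2] = -835.5513 N (compression)
  Rx@0 = -590.6800 N
  Ry@0 = -63.8684 N
  Ry@2 = +645.9584 N

-835.551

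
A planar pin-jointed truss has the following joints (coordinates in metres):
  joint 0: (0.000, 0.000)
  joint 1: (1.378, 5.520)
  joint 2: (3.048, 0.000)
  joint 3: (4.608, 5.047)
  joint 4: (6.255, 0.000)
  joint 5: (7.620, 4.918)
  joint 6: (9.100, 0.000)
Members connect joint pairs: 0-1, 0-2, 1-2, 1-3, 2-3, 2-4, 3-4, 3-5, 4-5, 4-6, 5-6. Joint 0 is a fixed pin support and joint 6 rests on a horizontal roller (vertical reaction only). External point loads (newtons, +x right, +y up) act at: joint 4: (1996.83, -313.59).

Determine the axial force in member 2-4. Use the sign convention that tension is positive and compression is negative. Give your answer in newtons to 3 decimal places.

N=7 nodes, M=11 members, R=3 reactions → 2N=14, M+R=14
member 0 (0-1): L=5.6894, (cx,cy)=(0.2422,0.9702)
member 1 (0-2): L=3.0480, (cx,cy)=(1.0000,0.0000)
member 2 (1-2): L=5.7671, (cx,cy)=(0.2896,-0.9572)
member 3 (1-3): L=3.2644, (cx,cy)=(0.9894,-0.1449)
member 4 (2-3): L=5.2826, (cx,cy)=(0.2953,0.9554)
member 5 (2-4): L=3.2070, (cx,cy)=(1.0000,0.0000)
member 6 (3-4): L=5.3089, (cx,cy)=(0.3102,-0.9507)
member 7 (3-5): L=3.0148, (cx,cy)=(0.9991,-0.0428)
member 8 (4-5): L=5.1039, (cx,cy)=(0.2674,0.9636)
member 9 (4-6): L=2.8450, (cx,cy)=(1.0000,0.0000)
member 10 (5-6): L=5.1359, (cx,cy)=(0.2882,-0.9576)
solve A·x = −loads:
  F[0-1] = -101.0487 N (compression)
  F[0-2] = +2021.3045 N (tension)
  F[1-2] = +111.0948 N (tension)
  F[1-3] = -57.2488 N (compression)
  F[2-3] = -111.2987 N (compression)
  F[2-4] = +2086.3422 N (tension)
  F[3-4] = +108.6798 N (tension)
  F[3-5] = -123.3411 N (compression)
  F[4-5] = +218.2213 N (tension)
  F[4-6] = +64.8666 N (tension)
  F[5-6] = -225.0989 N (compression)
  Rx@0 = -1996.8300 N
  Ry@0 = +98.0400 N
  Ry@6 = +215.5500 N

2086.342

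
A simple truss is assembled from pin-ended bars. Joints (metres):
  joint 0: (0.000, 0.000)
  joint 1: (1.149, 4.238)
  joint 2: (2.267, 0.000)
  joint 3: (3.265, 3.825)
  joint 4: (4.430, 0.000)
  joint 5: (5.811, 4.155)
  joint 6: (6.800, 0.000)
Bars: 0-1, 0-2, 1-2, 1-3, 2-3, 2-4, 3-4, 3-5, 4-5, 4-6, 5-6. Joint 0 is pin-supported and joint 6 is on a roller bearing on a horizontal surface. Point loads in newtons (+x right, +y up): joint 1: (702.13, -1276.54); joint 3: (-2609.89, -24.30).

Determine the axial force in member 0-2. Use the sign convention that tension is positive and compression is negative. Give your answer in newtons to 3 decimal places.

-1337.342

N=7 nodes, M=11 members, R=3 reactions → 2N=14, M+R=14
member 0 (0-1): L=4.3910, (cx,cy)=(0.2617,0.9652)
member 1 (0-2): L=2.2670, (cx,cy)=(1.0000,0.0000)
member 2 (1-2): L=4.3830, (cx,cy)=(0.2551,-0.9669)
member 3 (1-3): L=2.1559, (cx,cy)=(0.9815,-0.1916)
member 4 (2-3): L=3.9531, (cx,cy)=(0.2525,0.9676)
member 5 (2-4): L=2.1630, (cx,cy)=(1.0000,0.0000)
member 6 (3-4): L=3.9985, (cx,cy)=(0.2914,-0.9566)
member 7 (3-5): L=2.5673, (cx,cy)=(0.9917,0.1285)
member 8 (4-5): L=4.3785, (cx,cy)=(0.3154,0.9490)
member 9 (4-6): L=2.3700, (cx,cy)=(1.0000,0.0000)
member 10 (5-6): L=4.2711, (cx,cy)=(0.2316,-0.9728)
solve A·x = −loads:
  F[0-1] = -2179.9001 N (compression)
  F[0-2] = -1337.3415 N (compression)
  F[1-2] = +1172.9804 N (tension)
  F[1-3] = -1601.4072 N (compression)
  F[2-3] = -1172.1489 N (compression)
  F[2-4] = -742.2166 N (compression)
  F[3-4] = +904.3926 N (tension)
  F[3-5] = +482.7166 N (tension)
  F[4-5] = -911.6893 N (compression)
  F[4-6] = -191.1604 N (compression)
  F[5-6] = +825.5428 N (tension)
  Rx@0 = +1907.7600 N
  Ry@0 = +2103.9456 N
  Ry@6 = -803.1056 N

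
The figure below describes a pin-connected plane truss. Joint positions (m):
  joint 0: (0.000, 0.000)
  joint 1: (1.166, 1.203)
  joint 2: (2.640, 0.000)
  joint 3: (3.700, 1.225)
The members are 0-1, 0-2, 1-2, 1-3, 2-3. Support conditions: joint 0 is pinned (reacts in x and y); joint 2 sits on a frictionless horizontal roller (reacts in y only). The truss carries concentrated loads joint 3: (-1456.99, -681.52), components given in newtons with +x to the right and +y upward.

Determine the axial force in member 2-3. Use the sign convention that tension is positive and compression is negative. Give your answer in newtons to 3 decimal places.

-891.213

N=4 nodes, M=5 members, R=3 reactions → 2N=8, M+R=8
member 0 (0-1): L=1.6753, (cx,cy)=(0.6960,0.7181)
member 1 (0-2): L=2.6400, (cx,cy)=(1.0000,0.0000)
member 2 (1-2): L=1.9026, (cx,cy)=(0.7747,-0.6323)
member 3 (1-3): L=2.5341, (cx,cy)=(1.0000,0.0087)
member 4 (2-3): L=1.6199, (cx,cy)=(0.6543,0.7562)
solve A·x = −loads:
  F[0-1] = -560.4310 N (compression)
  F[0-2] = -1066.9423 N (compression)
  F[1-2] = +624.4548 N (tension)
  F[1-3] = -873.8642 N (compression)
  F[2-3] = -891.2129 N (compression)
  Rx@0 = +1456.9900 N
  Ry@0 = +402.4248 N
  Ry@2 = +279.0952 N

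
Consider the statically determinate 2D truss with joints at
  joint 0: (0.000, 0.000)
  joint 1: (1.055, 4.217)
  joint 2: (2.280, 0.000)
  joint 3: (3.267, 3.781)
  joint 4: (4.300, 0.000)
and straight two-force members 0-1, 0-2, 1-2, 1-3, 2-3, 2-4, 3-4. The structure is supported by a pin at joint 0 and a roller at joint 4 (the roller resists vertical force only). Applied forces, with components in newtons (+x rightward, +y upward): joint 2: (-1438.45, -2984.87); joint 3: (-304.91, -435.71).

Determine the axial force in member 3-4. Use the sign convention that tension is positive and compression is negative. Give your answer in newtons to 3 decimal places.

N=5 nodes, M=7 members, R=3 reactions → 2N=10, M+R=10
member 0 (0-1): L=4.3470, (cx,cy)=(0.2427,0.9701)
member 1 (0-2): L=2.2800, (cx,cy)=(1.0000,0.0000)
member 2 (1-2): L=4.3913, (cx,cy)=(0.2790,-0.9603)
member 3 (1-3): L=2.2546, (cx,cy)=(0.9811,-0.1934)
member 4 (2-3): L=3.9077, (cx,cy)=(0.2526,0.9676)
member 5 (2-4): L=2.0200, (cx,cy)=(1.0000,0.0000)
member 6 (3-4): L=3.9196, (cx,cy)=(0.2635,-0.9646)
solve A·x = −loads:
  F[0-1] = -1829.6785 N (compression)
  F[0-2] = -1299.3007 N (compression)
  F[1-2] = +2057.2895 N (tension)
  F[1-3] = -1037.5452 N (compression)
  F[2-3] = +1043.0688 N (tension)
  F[2-4] = +449.5928 N (tension)
  F[3-4] = -1705.9165 N (compression)
  Rx@0 = +1743.3600 N
  Ry@0 = +1774.9745 N
  Ry@4 = +1645.6055 N

-1705.916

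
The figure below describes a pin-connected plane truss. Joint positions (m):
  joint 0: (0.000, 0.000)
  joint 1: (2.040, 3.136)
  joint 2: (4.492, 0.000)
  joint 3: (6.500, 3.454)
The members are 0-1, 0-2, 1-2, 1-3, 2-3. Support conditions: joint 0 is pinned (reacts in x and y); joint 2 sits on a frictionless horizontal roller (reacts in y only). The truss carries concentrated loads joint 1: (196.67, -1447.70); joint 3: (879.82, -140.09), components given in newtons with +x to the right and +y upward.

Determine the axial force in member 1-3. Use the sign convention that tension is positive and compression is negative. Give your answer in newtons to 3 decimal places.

N=4 nodes, M=5 members, R=3 reactions → 2N=8, M+R=8
member 0 (0-1): L=3.7411, (cx,cy)=(0.5453,0.8382)
member 1 (0-2): L=4.4920, (cx,cy)=(1.0000,0.0000)
member 2 (1-2): L=3.9808, (cx,cy)=(0.6160,-0.7878)
member 3 (1-3): L=4.4713, (cx,cy)=(0.9975,0.0711)
member 4 (2-3): L=3.9953, (cx,cy)=(0.5026,0.8645)
solve A·x = −loads:
  F[0-1] = +102.8296 N (tension)
  F[0-2] = +1020.4181 N (tension)
  F[1-2] = -1856.3475 N (compression)
  F[1-3] = +1005.3760 N (tension)
  F[2-3] = -244.7505 N (compression)
  Rx@0 = -1076.4900 N
  Ry@0 = -86.1967 N
  Ry@2 = +1673.9867 N

1005.376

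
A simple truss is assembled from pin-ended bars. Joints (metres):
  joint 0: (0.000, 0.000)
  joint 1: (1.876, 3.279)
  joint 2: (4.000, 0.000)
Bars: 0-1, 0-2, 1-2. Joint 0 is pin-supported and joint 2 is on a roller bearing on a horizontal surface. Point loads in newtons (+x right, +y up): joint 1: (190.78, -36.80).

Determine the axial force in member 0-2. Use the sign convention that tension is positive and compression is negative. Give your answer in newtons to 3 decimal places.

112.484

N=3 nodes, M=3 members, R=3 reactions → 2N=6, M+R=6
member 0 (0-1): L=3.7777, (cx,cy)=(0.4966,0.8680)
member 1 (0-2): L=4.0000, (cx,cy)=(1.0000,0.0000)
member 2 (1-2): L=3.9068, (cx,cy)=(0.5437,-0.8393)
solve A·x = −loads:
  F[0-1] = +157.6658 N (tension)
  F[0-2] = +112.4840 N (tension)
  F[1-2] = -206.8994 N (compression)
  Rx@0 = -190.7800 N
  Ry@0 = -136.8511 N
  Ry@2 = +173.6511 N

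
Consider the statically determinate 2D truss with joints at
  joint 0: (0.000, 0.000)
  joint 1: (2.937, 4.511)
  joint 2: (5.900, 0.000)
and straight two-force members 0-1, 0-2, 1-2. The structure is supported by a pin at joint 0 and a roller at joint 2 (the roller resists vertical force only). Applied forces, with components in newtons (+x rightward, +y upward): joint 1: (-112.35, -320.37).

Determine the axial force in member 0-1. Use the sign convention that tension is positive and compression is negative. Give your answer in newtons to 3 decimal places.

N=3 nodes, M=3 members, R=3 reactions → 2N=6, M+R=6
member 0 (0-1): L=5.3829, (cx,cy)=(0.5456,0.8380)
member 1 (0-2): L=5.9000, (cx,cy)=(1.0000,0.0000)
member 2 (1-2): L=5.3971, (cx,cy)=(0.5490,-0.8358)
solve A·x = −loads:
  F[0-1] = -294.4889 N (compression)
  F[0-2] = +48.3295 N (tension)
  F[1-2] = -88.0318 N (compression)
  Rx@0 = +112.3500 N
  Ry@0 = +246.7910 N
  Ry@2 = +73.5790 N

-294.489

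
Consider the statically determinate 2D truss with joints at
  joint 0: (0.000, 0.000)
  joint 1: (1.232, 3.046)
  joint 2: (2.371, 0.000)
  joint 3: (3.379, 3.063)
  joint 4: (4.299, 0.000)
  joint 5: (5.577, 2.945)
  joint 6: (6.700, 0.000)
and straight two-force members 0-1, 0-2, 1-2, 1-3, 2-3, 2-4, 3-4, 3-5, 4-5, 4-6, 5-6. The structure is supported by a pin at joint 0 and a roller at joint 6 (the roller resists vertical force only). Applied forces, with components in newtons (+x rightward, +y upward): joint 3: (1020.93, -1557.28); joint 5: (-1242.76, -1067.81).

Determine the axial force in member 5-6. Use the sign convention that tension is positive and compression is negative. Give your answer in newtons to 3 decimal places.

N=7 nodes, M=11 members, R=3 reactions → 2N=14, M+R=14
member 0 (0-1): L=3.2857, (cx,cy)=(0.3750,0.9270)
member 1 (0-2): L=2.3710, (cx,cy)=(1.0000,0.0000)
member 2 (1-2): L=3.2520, (cx,cy)=(0.3502,-0.9367)
member 3 (1-3): L=2.1471, (cx,cy)=(1.0000,0.0079)
member 4 (2-3): L=3.2246, (cx,cy)=(0.3126,0.9499)
member 5 (2-4): L=1.9280, (cx,cy)=(1.0000,0.0000)
member 6 (3-4): L=3.1982, (cx,cy)=(0.2877,-0.9577)
member 7 (3-5): L=2.2012, (cx,cy)=(0.9986,-0.0536)
member 8 (4-5): L=3.2103, (cx,cy)=(0.3981,0.9173)
member 9 (4-6): L=2.4010, (cx,cy)=(1.0000,0.0000)
member 10 (5-6): L=3.1518, (cx,cy)=(0.3563,-0.9344)
solve A·x = −loads:
  F[0-1] = -1111.4943 N (compression)
  F[0-2] = +194.9316 N (tension)
  F[1-2] = +1093.3246 N (tension)
  F[1-3] = -799.7205 N (compression)
  F[2-3] = -1078.0986 N (compression)
  F[2-4] = +914.8759 N (tension)
  F[3-4] = -436.2194 N (compression)
  F[3-5] = -2035.0779 N (compression)
  F[4-5] = +455.4231 N (tension)
  F[4-6] = +608.0930 N (tension)
  F[5-6] = -1706.6942 N (compression)
  Rx@0 = +221.8300 N
  Ry@0 = +1030.4026 N
  Ry@6 = +1594.6874 N

-1706.694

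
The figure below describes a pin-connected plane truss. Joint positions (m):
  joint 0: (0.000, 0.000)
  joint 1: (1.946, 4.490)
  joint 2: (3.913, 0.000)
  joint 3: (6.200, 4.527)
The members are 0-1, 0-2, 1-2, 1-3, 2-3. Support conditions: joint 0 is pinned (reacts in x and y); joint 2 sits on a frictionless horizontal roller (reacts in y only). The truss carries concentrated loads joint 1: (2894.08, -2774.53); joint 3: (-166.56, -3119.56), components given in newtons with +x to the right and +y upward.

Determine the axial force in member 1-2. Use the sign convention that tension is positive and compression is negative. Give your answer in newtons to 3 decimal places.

N=4 nodes, M=5 members, R=3 reactions → 2N=8, M+R=8
member 0 (0-1): L=4.8936, (cx,cy)=(0.3977,0.9175)
member 1 (0-2): L=3.9130, (cx,cy)=(1.0000,0.0000)
member 2 (1-2): L=4.9020, (cx,cy)=(0.4013,-0.9160)
member 3 (1-3): L=4.2542, (cx,cy)=(1.0000,0.0087)
member 4 (2-3): L=5.0719, (cx,cy)=(0.4509,0.8926)
solve A·x = −loads:
  F[0-1] = +3876.3734 N (tension)
  F[0-2] = +1186.0228 N (tension)
  F[1-2] = -6898.6693 N (compression)
  F[1-3] = +1415.6877 N (tension)
  F[2-3] = -3508.8410 N (compression)
  Rx@0 = -2727.5200 N
  Ry@0 = -3556.6919 N
  Ry@2 = +9450.7819 N

-6898.669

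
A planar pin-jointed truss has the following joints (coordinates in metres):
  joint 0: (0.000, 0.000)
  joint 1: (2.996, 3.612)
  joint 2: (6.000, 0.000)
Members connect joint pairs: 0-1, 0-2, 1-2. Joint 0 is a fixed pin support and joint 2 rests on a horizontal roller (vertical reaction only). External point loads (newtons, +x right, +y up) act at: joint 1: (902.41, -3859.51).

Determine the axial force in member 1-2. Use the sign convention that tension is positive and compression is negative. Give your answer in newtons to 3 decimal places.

-3213.157

N=3 nodes, M=3 members, R=3 reactions → 2N=6, M+R=6
member 0 (0-1): L=4.6928, (cx,cy)=(0.6384,0.7697)
member 1 (0-2): L=6.0000, (cx,cy)=(1.0000,0.0000)
member 2 (1-2): L=4.6979, (cx,cy)=(0.6394,-0.7688)
solve A·x = −loads:
  F[0-1] = -1804.7312 N (compression)
  F[0-2] = +2054.5903 N (tension)
  F[1-2] = -3213.1573 N (compression)
  Rx@0 = -902.4100 N
  Ry@0 = +1389.0772 N
  Ry@2 = +2470.4328 N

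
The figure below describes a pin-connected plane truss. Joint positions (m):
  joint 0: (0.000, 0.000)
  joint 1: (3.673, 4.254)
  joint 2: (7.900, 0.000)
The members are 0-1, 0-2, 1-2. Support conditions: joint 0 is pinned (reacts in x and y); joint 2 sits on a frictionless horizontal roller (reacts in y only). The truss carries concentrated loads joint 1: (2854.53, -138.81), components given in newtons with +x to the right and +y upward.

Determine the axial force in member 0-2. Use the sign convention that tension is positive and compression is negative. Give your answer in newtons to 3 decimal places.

1591.482

N=3 nodes, M=3 members, R=3 reactions → 2N=6, M+R=6
member 0 (0-1): L=5.6203, (cx,cy)=(0.6535,0.7569)
member 1 (0-2): L=7.9000, (cx,cy)=(1.0000,0.0000)
member 2 (1-2): L=5.9970, (cx,cy)=(0.7049,-0.7094)
solve A·x = −loads:
  F[0-1] = +1932.6625 N (tension)
  F[0-2] = +1591.4825 N (tension)
  F[1-2] = -2257.8957 N (compression)
  Rx@0 = -2854.5300 N
  Ry@0 = -1462.8381 N
  Ry@2 = +1601.6481 N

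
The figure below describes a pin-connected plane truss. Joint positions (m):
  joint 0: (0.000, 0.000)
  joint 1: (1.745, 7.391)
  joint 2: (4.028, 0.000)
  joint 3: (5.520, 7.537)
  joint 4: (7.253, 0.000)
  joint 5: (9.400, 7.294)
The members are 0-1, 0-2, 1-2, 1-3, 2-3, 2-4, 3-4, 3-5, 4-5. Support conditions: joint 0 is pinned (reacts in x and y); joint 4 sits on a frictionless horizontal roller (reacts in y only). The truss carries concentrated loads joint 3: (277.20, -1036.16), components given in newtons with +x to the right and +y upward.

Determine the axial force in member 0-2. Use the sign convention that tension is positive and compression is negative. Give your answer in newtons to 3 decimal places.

267.643

N=6 nodes, M=9 members, R=3 reactions → 2N=12, M+R=12
member 0 (0-1): L=7.5942, (cx,cy)=(0.2298,0.9732)
member 1 (0-2): L=4.0280, (cx,cy)=(1.0000,0.0000)
member 2 (1-2): L=7.7356, (cx,cy)=(0.2951,-0.9555)
member 3 (1-3): L=3.7778, (cx,cy)=(0.9993,0.0386)
member 4 (2-3): L=7.6833, (cx,cy)=(0.1942,0.9810)
member 5 (2-4): L=3.2250, (cx,cy)=(1.0000,0.0000)
member 6 (3-4): L=7.7337, (cx,cy)=(0.2241,-0.9746)
member 7 (3-5): L=3.8876, (cx,cy)=(0.9980,-0.0625)
member 8 (4-5): L=7.6034, (cx,cy)=(0.2824,0.9593)
solve A·x = −loads:
  F[0-1] = +41.5915 N (tension)
  F[0-2] = +267.6431 N (tension)
  F[1-2] = -41.4832 N (compression)
  F[1-3] = +21.8162 N (tension)
  F[2-3] = +40.4046 N (tension)
  F[2-4] = +247.5540 N (tension)
  F[3-4] = -1104.7324 N (compression)
  F[3-5] = +0.0000 N (tension)
  F[4-5] = -0.0000 N (compression)
  Rx@0 = -277.2000 N
  Ry@0 = -40.4786 N
  Ry@4 = +1076.6386 N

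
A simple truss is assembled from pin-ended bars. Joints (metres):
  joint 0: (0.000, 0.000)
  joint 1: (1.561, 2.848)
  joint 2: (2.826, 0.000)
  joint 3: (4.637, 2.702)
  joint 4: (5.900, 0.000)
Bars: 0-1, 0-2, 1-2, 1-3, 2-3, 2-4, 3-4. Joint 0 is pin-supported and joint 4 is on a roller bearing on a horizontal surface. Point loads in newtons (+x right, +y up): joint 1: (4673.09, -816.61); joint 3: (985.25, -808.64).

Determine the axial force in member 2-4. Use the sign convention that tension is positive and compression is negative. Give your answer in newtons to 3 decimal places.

N=5 nodes, M=7 members, R=3 reactions → 2N=10, M+R=10
member 0 (0-1): L=3.2477, (cx,cy)=(0.4806,0.8769)
member 1 (0-2): L=2.8260, (cx,cy)=(1.0000,0.0000)
member 2 (1-2): L=3.1163, (cx,cy)=(0.4059,-0.9139)
member 3 (1-3): L=3.0795, (cx,cy)=(0.9989,-0.0474)
member 4 (2-3): L=3.2528, (cx,cy)=(0.5568,0.8307)
member 5 (2-4): L=3.0740, (cx,cy)=(1.0000,0.0000)
member 6 (3-4): L=2.9826, (cx,cy)=(0.4235,-0.9059)
solve A·x = −loads:
  F[0-1] = +2204.6656 N (tension)
  F[0-2] = +4598.6858 N (tension)
  F[1-2] = -2882.0739 N (compression)
  F[1-3] = -2446.2663 N (compression)
  F[2-3] = +3170.8378 N (tension)
  F[2-4] = +1663.3827 N (tension)
  F[3-4] = -3928.1272 N (compression)
  Rx@0 = -5658.3400 N
  Ry@0 = -1933.3089 N
  Ry@4 = +3558.5589 N

1663.383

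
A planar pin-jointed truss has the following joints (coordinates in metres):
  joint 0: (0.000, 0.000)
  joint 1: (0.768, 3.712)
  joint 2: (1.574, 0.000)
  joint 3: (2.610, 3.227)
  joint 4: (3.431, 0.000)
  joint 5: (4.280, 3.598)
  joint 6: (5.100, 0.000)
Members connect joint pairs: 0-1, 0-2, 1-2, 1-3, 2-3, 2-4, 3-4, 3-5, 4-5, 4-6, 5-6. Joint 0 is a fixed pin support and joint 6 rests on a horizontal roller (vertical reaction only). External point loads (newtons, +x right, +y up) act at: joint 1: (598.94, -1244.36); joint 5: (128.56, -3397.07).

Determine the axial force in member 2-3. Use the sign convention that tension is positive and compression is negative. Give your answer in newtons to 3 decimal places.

-54.054

N=7 nodes, M=11 members, R=3 reactions → 2N=14, M+R=14
member 0 (0-1): L=3.7906, (cx,cy)=(0.2026,0.9793)
member 1 (0-2): L=1.5740, (cx,cy)=(1.0000,0.0000)
member 2 (1-2): L=3.7985, (cx,cy)=(0.2122,-0.9772)
member 3 (1-3): L=1.9048, (cx,cy)=(0.9670,-0.2546)
member 4 (2-3): L=3.3892, (cx,cy)=(0.3057,0.9521)
member 5 (2-4): L=1.8570, (cx,cy)=(1.0000,0.0000)
member 6 (3-4): L=3.3298, (cx,cy)=(0.2466,-0.9691)
member 7 (3-5): L=1.7107, (cx,cy)=(0.9762,0.2169)
member 8 (4-5): L=3.6968, (cx,cy)=(0.2297,0.9733)
member 9 (4-6): L=1.6690, (cx,cy)=(1.0000,0.0000)
member 10 (5-6): L=3.6903, (cx,cy)=(0.2222,-0.9750)
solve A·x = −loads:
  F[0-1] = -1099.3372 N (compression)
  F[0-2] = +950.2319 N (tension)
  F[1-2] = +52.6659 N (tension)
  F[1-3] = -861.2328 N (compression)
  F[2-3] = -54.0539 N (compression)
  F[2-4] = +977.9299 N (tension)
  F[3-4] = -348.1924 N (compression)
  F[3-5] = -782.1333 N (compression)
  F[4-5] = +346.7097 N (tension)
  F[4-6] = +812.4547 N (tension)
  F[5-6] = -3656.3017 N (compression)
  Rx@0 = -727.5000 N
  Ry@0 = +1076.5374 N
  Ry@6 = +3564.8926 N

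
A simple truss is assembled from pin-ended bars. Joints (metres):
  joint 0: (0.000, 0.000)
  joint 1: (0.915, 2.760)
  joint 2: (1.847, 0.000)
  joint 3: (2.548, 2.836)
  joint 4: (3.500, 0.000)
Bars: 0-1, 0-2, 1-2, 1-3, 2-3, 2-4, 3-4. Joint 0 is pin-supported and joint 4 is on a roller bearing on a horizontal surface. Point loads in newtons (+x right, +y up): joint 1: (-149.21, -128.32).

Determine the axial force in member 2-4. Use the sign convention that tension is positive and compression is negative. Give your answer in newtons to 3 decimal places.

-28.236

N=5 nodes, M=7 members, R=3 reactions → 2N=10, M+R=10
member 0 (0-1): L=2.9077, (cx,cy)=(0.3147,0.9492)
member 1 (0-2): L=1.8470, (cx,cy)=(1.0000,0.0000)
member 2 (1-2): L=2.9131, (cx,cy)=(0.3199,-0.9474)
member 3 (1-3): L=1.6348, (cx,cy)=(0.9989,0.0465)
member 4 (2-3): L=2.9214, (cx,cy)=(0.2400,0.9708)
member 5 (2-4): L=1.6530, (cx,cy)=(1.0000,0.0000)
member 6 (3-4): L=2.9915, (cx,cy)=(0.3182,-0.9480)
solve A·x = −loads:
  F[0-1] = -223.8060 N (compression)
  F[0-2] = -78.7828 N (compression)
  F[1-2] = +91.2190 N (tension)
  F[1-3] = +49.6525 N (tension)
  F[2-3] = -89.0256 N (compression)
  F[2-4] = -28.2365 N (compression)
  F[3-4] = +88.7290 N (tension)
  Rx@0 = +149.2100 N
  Ry@0 = +212.4362 N
  Ry@4 = -84.1162 N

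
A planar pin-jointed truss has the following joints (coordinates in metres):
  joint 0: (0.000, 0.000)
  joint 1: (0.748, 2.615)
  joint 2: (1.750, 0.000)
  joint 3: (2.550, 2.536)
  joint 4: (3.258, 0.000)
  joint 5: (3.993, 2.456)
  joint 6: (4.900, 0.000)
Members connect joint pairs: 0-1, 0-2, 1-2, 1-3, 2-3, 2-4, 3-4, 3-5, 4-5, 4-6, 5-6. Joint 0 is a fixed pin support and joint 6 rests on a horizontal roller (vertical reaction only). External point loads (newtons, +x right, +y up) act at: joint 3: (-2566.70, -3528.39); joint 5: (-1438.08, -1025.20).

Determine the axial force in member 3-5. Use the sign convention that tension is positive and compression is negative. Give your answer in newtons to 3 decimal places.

N=7 nodes, M=11 members, R=3 reactions → 2N=14, M+R=14
member 0 (0-1): L=2.7199, (cx,cy)=(0.2750,0.9614)
member 1 (0-2): L=1.7500, (cx,cy)=(1.0000,0.0000)
member 2 (1-2): L=2.8004, (cx,cy)=(0.3578,-0.9338)
member 3 (1-3): L=1.8037, (cx,cy)=(0.9990,-0.0438)
member 4 (2-3): L=2.6592, (cx,cy)=(0.3008,0.9537)
member 5 (2-4): L=1.5080, (cx,cy)=(1.0000,0.0000)
member 6 (3-4): L=2.6330, (cx,cy)=(0.2689,-0.9632)
member 7 (3-5): L=1.4452, (cx,cy)=(0.9985,-0.0554)
member 8 (4-5): L=2.5636, (cx,cy)=(0.2867,0.9580)
member 9 (4-6): L=1.6420, (cx,cy)=(1.0000,0.0000)
member 10 (5-6): L=2.6181, (cx,cy)=(0.3464,-0.9381)
solve A·x = −loads:
  F[0-1] = -4088.8148 N (compression)
  F[0-2] = -2880.3049 N (compression)
  F[1-2] = +4335.4848 N (tension)
  F[1-3] = -2678.3088 N (compression)
  F[2-3] = -4245.1189 N (compression)
  F[2-4] = -51.9253 N (compression)
  F[3-4] = +505.7797 N (tension)
  F[3-5] = -1524.4950 N (compression)
  F[4-5] = -508.4984 N (compression)
  F[4-6] = +229.8659 N (tension)
  F[5-6] = -663.5257 N (compression)
  Rx@0 = +4004.7800 N
  Ry@0 = +3931.1528 N
  Ry@6 = +622.4372 N

-1524.495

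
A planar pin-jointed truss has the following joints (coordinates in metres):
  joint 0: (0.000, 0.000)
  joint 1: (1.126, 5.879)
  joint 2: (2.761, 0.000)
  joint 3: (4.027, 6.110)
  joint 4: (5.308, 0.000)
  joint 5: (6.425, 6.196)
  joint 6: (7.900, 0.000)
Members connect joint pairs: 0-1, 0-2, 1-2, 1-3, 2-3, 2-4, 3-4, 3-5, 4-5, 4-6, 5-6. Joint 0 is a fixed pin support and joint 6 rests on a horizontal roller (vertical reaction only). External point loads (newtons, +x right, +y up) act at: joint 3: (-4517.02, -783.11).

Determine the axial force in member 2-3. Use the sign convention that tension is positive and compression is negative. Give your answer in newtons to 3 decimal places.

-3814.951

N=7 nodes, M=11 members, R=3 reactions → 2N=14, M+R=14
member 0 (0-1): L=5.9859, (cx,cy)=(0.1881,0.9821)
member 1 (0-2): L=2.7610, (cx,cy)=(1.0000,0.0000)
member 2 (1-2): L=6.1021, (cx,cy)=(0.2679,-0.9634)
member 3 (1-3): L=2.9102, (cx,cy)=(0.9968,0.0794)
member 4 (2-3): L=6.2398, (cx,cy)=(0.2029,0.9792)
member 5 (2-4): L=2.5470, (cx,cy)=(1.0000,0.0000)
member 6 (3-4): L=6.2428, (cx,cy)=(0.2052,-0.9787)
member 7 (3-5): L=2.3995, (cx,cy)=(0.9994,0.0358)
member 8 (4-5): L=6.2959, (cx,cy)=(0.1774,0.9841)
member 9 (4-6): L=2.5920, (cx,cy)=(1.0000,0.0000)
member 10 (5-6): L=6.3691, (cx,cy)=(0.2316,-0.9728)
solve A·x = −loads:
  F[0-1] = -3947.9443 N (compression)
  F[0-2] = -3774.3723 N (compression)
  F[1-2] = +3877.3783 N (tension)
  F[1-3] = -1787.1903 N (compression)
  F[2-3] = -3814.9511 N (compression)
  F[2-4] = -1961.4466 N (compression)
  F[3-4] = +3209.3736 N (tension)
  F[3-5] = +1303.7367 N (tension)
  F[4-5] = -3191.7161 N (compression)
  F[4-6] = -736.6324 N (compression)
  F[5-6] = +3180.8274 N (tension)
  Rx@0 = +4517.0200 N
  Ry@0 = +3877.4655 N
  Ry@6 = -3094.3555 N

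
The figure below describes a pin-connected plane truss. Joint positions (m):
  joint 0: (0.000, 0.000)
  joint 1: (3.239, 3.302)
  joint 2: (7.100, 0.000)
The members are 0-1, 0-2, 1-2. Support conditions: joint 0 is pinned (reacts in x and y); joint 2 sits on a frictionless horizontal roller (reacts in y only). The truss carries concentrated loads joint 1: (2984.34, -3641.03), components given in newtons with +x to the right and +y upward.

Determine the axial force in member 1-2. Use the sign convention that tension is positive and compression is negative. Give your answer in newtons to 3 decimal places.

N=3 nodes, M=3 members, R=3 reactions → 2N=6, M+R=6
member 0 (0-1): L=4.6254, (cx,cy)=(0.7003,0.7139)
member 1 (0-2): L=7.1000, (cx,cy)=(1.0000,0.0000)
member 2 (1-2): L=5.0804, (cx,cy)=(0.7600,-0.6499)
solve A·x = −loads:
  F[0-1] = -829.3699 N (compression)
  F[0-2] = +3565.1177 N (tension)
  F[1-2] = -4691.0763 N (compression)
  Rx@0 = -2984.3400 N
  Ry@0 = +592.0741 N
  Ry@2 = +3048.9559 N

-4691.076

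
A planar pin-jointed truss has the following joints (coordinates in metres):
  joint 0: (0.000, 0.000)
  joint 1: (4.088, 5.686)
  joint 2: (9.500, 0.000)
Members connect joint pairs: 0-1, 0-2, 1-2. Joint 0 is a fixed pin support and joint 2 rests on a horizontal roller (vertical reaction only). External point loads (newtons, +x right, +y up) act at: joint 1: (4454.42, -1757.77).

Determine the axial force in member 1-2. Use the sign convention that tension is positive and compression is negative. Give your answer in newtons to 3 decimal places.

-4724.943

N=3 nodes, M=3 members, R=3 reactions → 2N=6, M+R=6
member 0 (0-1): L=7.0030, (cx,cy)=(0.5837,0.8119)
member 1 (0-2): L=9.5000, (cx,cy)=(1.0000,0.0000)
member 2 (1-2): L=7.8499, (cx,cy)=(0.6894,-0.7243)
solve A·x = −loads:
  F[0-1] = +2050.3042 N (tension)
  F[0-2] = +3257.5593 N (tension)
  F[1-2] = -4724.9432 N (compression)
  Rx@0 = -4454.4200 N
  Ry@0 = -1664.7138 N
  Ry@2 = +3422.4838 N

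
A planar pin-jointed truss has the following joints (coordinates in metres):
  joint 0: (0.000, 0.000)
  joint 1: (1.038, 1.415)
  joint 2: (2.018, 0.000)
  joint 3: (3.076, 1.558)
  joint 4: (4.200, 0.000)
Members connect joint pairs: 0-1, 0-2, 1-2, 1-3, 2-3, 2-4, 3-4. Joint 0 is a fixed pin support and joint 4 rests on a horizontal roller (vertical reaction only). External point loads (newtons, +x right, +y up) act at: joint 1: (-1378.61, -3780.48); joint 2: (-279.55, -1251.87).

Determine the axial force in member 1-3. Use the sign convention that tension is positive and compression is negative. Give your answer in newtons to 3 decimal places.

-1579.388

N=5 nodes, M=7 members, R=3 reactions → 2N=10, M+R=10
member 0 (0-1): L=1.7549, (cx,cy)=(0.5915,0.8063)
member 1 (0-2): L=2.0180, (cx,cy)=(1.0000,0.0000)
member 2 (1-2): L=1.7212, (cx,cy)=(0.5694,-0.8221)
member 3 (1-3): L=2.0430, (cx,cy)=(0.9975,0.0700)
member 4 (2-3): L=1.8833, (cx,cy)=(0.5618,0.8273)
member 5 (2-4): L=2.1820, (cx,cy)=(1.0000,0.0000)
member 6 (3-4): L=1.9211, (cx,cy)=(0.5851,-0.8110)
solve A·x = −loads:
  F[0-1] = -4912.4732 N (compression)
  F[0-2] = +1247.5049 N (tension)
  F[1-2] = +85.1115 N (tension)
  F[1-3] = -1579.3877 N (compression)
  F[2-3] = +1428.6556 N (tension)
  F[2-4] = +772.9138 N (tension)
  F[3-4] = -1321.0568 N (compression)
  Rx@0 = +1658.1600 N
  Ry@0 = +3960.9979 N
  Ry@4 = +1071.3521 N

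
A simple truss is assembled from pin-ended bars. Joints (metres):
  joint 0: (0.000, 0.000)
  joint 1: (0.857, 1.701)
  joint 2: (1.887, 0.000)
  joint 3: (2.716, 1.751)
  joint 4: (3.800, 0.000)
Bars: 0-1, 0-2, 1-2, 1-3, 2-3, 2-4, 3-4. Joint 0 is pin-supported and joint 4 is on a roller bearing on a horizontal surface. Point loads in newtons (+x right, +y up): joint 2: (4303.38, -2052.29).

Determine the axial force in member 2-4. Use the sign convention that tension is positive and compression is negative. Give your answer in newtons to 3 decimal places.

630.914

N=5 nodes, M=7 members, R=3 reactions → 2N=10, M+R=10
member 0 (0-1): L=1.9047, (cx,cy)=(0.4499,0.8931)
member 1 (0-2): L=1.8870, (cx,cy)=(1.0000,0.0000)
member 2 (1-2): L=1.9885, (cx,cy)=(0.5180,-0.8554)
member 3 (1-3): L=1.8597, (cx,cy)=(0.9996,0.0269)
member 4 (2-3): L=1.9373, (cx,cy)=(0.4279,0.9038)
member 5 (2-4): L=1.9130, (cx,cy)=(1.0000,0.0000)
member 6 (3-4): L=2.0594, (cx,cy)=(0.5264,-0.8503)
solve A·x = −loads:
  F[0-1] = -1156.8857 N (compression)
  F[0-2] = +4823.9110 N (tension)
  F[1-2] = +1172.3553 N (tension)
  F[1-3] = -1128.1806 N (compression)
  F[2-3] = +1161.1323 N (tension)
  F[2-4] = +630.9140 N (tension)
  F[3-4] = -1198.6101 N (compression)
  Rx@0 = -4303.3800 N
  Ry@0 = +1033.1660 N
  Ry@4 = +1019.1240 N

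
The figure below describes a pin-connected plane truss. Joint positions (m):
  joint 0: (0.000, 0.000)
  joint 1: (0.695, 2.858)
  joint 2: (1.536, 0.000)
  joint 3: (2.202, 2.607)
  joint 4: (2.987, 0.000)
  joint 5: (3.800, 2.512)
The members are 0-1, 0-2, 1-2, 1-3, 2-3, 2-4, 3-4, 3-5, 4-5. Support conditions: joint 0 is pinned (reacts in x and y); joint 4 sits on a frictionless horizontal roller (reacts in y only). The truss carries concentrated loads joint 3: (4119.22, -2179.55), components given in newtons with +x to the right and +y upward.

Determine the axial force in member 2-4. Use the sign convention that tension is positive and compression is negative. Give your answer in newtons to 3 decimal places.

N=6 nodes, M=9 members, R=3 reactions → 2N=12, M+R=12
member 0 (0-1): L=2.9413, (cx,cy)=(0.2363,0.9717)
member 1 (0-2): L=1.5360, (cx,cy)=(1.0000,0.0000)
member 2 (1-2): L=2.9792, (cx,cy)=(0.2823,-0.9593)
member 3 (1-3): L=1.5278, (cx,cy)=(0.9864,-0.1643)
member 4 (2-3): L=2.6907, (cx,cy)=(0.2475,0.9689)
member 5 (2-4): L=1.4510, (cx,cy)=(1.0000,0.0000)
member 6 (3-4): L=2.7226, (cx,cy)=(0.2883,-0.9575)
member 7 (3-5): L=1.6008, (cx,cy)=(0.9982,-0.0593)
member 8 (4-5): L=2.6403, (cx,cy)=(0.3079,0.9514)
solve A·x = −loads:
  F[0-1] = +3110.4646 N (tension)
  F[0-2] = +3384.2457 N (tension)
  F[1-2] = -3447.0703 N (compression)
  F[1-3] = +1731.5895 N (tension)
  F[2-3] = +3413.0740 N (tension)
  F[2-4] = +1566.3667 N (tension)
  F[3-4] = -5432.6437 N (compression)
  F[3-5] = +0.0000 N (tension)
  F[4-5] = -0.0000 N (compression)
  Rx@0 = -4119.2200 N
  Ry@0 = -3022.3836 N
  Ry@4 = +5201.9336 N

1566.367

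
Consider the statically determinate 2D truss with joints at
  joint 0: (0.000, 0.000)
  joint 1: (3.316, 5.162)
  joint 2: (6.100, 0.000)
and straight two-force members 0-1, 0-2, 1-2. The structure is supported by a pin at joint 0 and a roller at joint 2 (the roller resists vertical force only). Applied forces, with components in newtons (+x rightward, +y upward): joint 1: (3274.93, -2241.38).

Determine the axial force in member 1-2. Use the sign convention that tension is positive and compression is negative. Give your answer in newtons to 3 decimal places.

-4533.041

N=3 nodes, M=3 members, R=3 reactions → 2N=6, M+R=6
member 0 (0-1): L=6.1353, (cx,cy)=(0.5405,0.8414)
member 1 (0-2): L=6.1000, (cx,cy)=(1.0000,0.0000)
member 2 (1-2): L=5.8649, (cx,cy)=(0.4747,-0.8802)
solve A·x = −loads:
  F[0-1] = +2078.0575 N (tension)
  F[0-2] = +2151.7868 N (tension)
  F[1-2] = -4533.0410 N (compression)
  Rx@0 = -3274.9300 N
  Ry@0 = -1748.3913 N
  Ry@2 = +3989.7713 N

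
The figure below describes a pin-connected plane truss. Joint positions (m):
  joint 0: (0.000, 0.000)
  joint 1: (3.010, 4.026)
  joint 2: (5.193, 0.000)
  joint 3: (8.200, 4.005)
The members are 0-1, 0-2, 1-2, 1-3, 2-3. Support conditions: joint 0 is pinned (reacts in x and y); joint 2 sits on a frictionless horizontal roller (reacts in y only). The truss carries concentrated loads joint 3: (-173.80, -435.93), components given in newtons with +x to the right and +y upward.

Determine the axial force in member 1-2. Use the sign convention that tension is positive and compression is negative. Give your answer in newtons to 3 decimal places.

N=4 nodes, M=5 members, R=3 reactions → 2N=8, M+R=8
member 0 (0-1): L=5.0268, (cx,cy)=(0.5988,0.8009)
member 1 (0-2): L=5.1930, (cx,cy)=(1.0000,0.0000)
member 2 (1-2): L=4.5798, (cx,cy)=(0.4767,-0.8791)
member 3 (1-3): L=5.1900, (cx,cy)=(1.0000,-0.0040)
member 4 (2-3): L=5.0082, (cx,cy)=(0.6004,0.7997)
solve A·x = −loads:
  F[0-1] = +147.8136 N (tension)
  F[0-2] = -262.3093 N (compression)
  F[1-2] = -135.3725 N (compression)
  F[1-3] = +153.0376 N (tension)
  F[2-3] = -544.3505 N (compression)
  Rx@0 = +173.8000 N
  Ry@0 = -118.3848 N
  Ry@2 = +554.3148 N

-135.372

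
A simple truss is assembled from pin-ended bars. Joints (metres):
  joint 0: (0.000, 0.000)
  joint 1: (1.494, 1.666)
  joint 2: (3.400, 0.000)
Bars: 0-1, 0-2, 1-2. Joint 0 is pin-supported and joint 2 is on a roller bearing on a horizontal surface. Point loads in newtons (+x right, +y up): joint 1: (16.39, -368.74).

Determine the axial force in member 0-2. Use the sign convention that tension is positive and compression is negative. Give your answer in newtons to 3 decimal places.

194.558

N=3 nodes, M=3 members, R=3 reactions → 2N=6, M+R=6
member 0 (0-1): L=2.2378, (cx,cy)=(0.6676,0.7445)
member 1 (0-2): L=3.4000, (cx,cy)=(1.0000,0.0000)
member 2 (1-2): L=2.5315, (cx,cy)=(0.7529,-0.6581)
solve A·x = −loads:
  F[0-1] = -266.8665 N (compression)
  F[0-2] = +194.5582 N (tension)
  F[1-2] = -258.4052 N (compression)
  Rx@0 = -16.3900 N
  Ry@0 = +198.6802 N
  Ry@2 = +170.0598 N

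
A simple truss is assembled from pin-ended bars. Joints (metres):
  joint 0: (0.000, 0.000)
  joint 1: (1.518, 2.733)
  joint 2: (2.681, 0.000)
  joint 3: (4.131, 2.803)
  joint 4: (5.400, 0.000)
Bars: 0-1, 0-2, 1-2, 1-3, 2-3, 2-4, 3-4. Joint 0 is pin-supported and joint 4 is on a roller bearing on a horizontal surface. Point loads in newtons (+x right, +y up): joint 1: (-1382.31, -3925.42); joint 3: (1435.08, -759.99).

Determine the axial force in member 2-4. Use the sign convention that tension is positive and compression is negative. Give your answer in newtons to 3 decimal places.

N=5 nodes, M=7 members, R=3 reactions → 2N=10, M+R=10
member 0 (0-1): L=3.1263, (cx,cy)=(0.4856,0.8742)
member 1 (0-2): L=2.6810, (cx,cy)=(1.0000,0.0000)
member 2 (1-2): L=2.9702, (cx,cy)=(0.3916,-0.9202)
member 3 (1-3): L=2.6139, (cx,cy)=(0.9996,0.0268)
member 4 (2-3): L=3.1558, (cx,cy)=(0.4595,0.8882)
member 5 (2-4): L=2.7190, (cx,cy)=(1.0000,0.0000)
member 6 (3-4): L=3.0769, (cx,cy)=(0.4124,-0.9110)
solve A·x = −loads:
  F[0-1] = -3380.4845 N (compression)
  F[0-2] = +1694.2030 N (tension)
  F[1-2] = -1049.9569 N (compression)
  F[1-3] = +152.0540 N (tension)
  F[2-3] = +1087.7336 N (tension)
  F[2-4] = +783.3039 N (tension)
  F[3-4] = -1899.2352 N (compression)
  Rx@0 = -52.7700 N
  Ry@0 = +2955.2281 N
  Ry@4 = +1730.1819 N

783.304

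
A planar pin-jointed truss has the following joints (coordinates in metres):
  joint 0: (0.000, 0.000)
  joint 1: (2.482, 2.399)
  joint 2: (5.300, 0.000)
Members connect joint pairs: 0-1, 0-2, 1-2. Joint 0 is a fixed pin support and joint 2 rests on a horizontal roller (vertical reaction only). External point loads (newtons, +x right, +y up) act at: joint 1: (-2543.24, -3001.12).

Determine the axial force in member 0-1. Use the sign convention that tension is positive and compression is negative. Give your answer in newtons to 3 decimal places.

N=3 nodes, M=3 members, R=3 reactions → 2N=6, M+R=6
member 0 (0-1): L=3.4519, (cx,cy)=(0.7190,0.6950)
member 1 (0-2): L=5.3000, (cx,cy)=(1.0000,0.0000)
member 2 (1-2): L=3.7009, (cx,cy)=(0.7614,-0.6482)
solve A·x = −loads:
  F[0-1] = -3952.4264 N (compression)
  F[0-2] = +298.6612 N (tension)
  F[1-2] = -392.2291 N (compression)
  Rx@0 = +2543.2400 N
  Ry@0 = +2746.8658 N
  Ry@2 = +254.2542 N

-3952.426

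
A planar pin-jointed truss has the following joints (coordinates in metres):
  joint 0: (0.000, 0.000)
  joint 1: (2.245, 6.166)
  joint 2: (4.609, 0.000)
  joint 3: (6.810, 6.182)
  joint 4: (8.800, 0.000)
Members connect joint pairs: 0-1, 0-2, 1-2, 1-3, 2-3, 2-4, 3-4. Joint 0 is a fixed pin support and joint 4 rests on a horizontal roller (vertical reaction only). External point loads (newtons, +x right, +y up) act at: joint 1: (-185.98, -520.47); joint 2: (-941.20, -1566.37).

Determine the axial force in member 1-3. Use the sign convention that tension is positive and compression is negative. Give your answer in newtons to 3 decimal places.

N=5 nodes, M=7 members, R=3 reactions → 2N=10, M+R=10
member 0 (0-1): L=6.5620, (cx,cy)=(0.3421,0.9397)
member 1 (0-2): L=4.6090, (cx,cy)=(1.0000,0.0000)
member 2 (1-2): L=6.6036, (cx,cy)=(0.3580,-0.9337)
member 3 (1-3): L=4.5650, (cx,cy)=(1.0000,0.0035)
member 4 (2-3): L=6.5621, (cx,cy)=(0.3354,0.9421)
member 5 (2-4): L=4.1910, (cx,cy)=(1.0000,0.0000)
member 6 (3-4): L=6.4944, (cx,cy)=(0.3064,-0.9519)
solve A·x = −loads:
  F[0-1] = -1345.1607 N (compression)
  F[0-2] = -666.9705 N (compression)
  F[1-2] = +794.1930 N (tension)
  F[1-3] = -558.5417 N (compression)
  F[2-3] = +875.5273 N (tension)
  F[2-4] = +264.8781 N (tension)
  F[3-4] = -864.4343 N (compression)
  Rx@0 = +1127.1800 N
  Ry@0 = +1263.9875 N
  Ry@4 = +822.8525 N

-558.542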